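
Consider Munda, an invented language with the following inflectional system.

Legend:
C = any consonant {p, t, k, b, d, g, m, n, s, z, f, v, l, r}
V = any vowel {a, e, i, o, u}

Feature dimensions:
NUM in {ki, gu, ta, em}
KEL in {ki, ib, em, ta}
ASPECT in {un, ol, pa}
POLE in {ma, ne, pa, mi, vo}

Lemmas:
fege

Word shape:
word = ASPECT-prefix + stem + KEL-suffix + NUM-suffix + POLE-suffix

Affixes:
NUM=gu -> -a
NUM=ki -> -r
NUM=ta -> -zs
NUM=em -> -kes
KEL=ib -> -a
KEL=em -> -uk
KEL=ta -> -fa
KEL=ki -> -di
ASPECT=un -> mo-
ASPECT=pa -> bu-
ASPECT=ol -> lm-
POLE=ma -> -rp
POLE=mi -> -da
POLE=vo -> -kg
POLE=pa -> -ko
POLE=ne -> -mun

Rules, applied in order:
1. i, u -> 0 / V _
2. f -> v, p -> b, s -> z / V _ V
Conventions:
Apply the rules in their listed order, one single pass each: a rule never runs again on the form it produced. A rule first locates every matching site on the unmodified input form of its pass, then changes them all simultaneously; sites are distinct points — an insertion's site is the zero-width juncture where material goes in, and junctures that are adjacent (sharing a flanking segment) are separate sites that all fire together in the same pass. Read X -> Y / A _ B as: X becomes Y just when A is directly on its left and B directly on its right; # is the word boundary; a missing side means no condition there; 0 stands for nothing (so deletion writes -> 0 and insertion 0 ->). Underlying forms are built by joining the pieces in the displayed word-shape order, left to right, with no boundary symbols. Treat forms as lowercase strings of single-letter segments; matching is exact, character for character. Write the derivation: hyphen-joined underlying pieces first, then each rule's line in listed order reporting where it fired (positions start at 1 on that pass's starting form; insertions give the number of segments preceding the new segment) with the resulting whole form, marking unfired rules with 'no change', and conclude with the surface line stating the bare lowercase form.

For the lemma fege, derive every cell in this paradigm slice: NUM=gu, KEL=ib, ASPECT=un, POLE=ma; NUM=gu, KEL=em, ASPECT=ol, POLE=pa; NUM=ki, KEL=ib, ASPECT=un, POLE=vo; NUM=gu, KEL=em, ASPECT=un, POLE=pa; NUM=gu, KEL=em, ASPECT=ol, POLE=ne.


cell NUM=gu, KEL=ib, ASPECT=un, POLE=ma:
underlying: mo-fege-a-a-rp
1. i, u -> 0 / V _: no change
2. f -> v, p -> b, s -> z / V _ V: fires at position(s) 3: movegeaarp
surface: movegeaarp

cell NUM=gu, KEL=em, ASPECT=ol, POLE=pa:
underlying: lm-fege-uk-a-ko
1. i, u -> 0 / V _: fires at position(s) 7: lmfegekako
2. f -> v, p -> b, s -> z / V _ V: no change
surface: lmfegekako

cell NUM=ki, KEL=ib, ASPECT=un, POLE=vo:
underlying: mo-fege-a-r-kg
1. i, u -> 0 / V _: no change
2. f -> v, p -> b, s -> z / V _ V: fires at position(s) 3: movegearkg
surface: movegearkg

cell NUM=gu, KEL=em, ASPECT=un, POLE=pa:
underlying: mo-fege-uk-a-ko
1. i, u -> 0 / V _: fires at position(s) 7: mofegekako
2. f -> v, p -> b, s -> z / V _ V: fires at position(s) 3: movegekako
surface: movegekako

cell NUM=gu, KEL=em, ASPECT=ol, POLE=ne:
underlying: lm-fege-uk-a-mun
1. i, u -> 0 / V _: fires at position(s) 7: lmfegekamun
2. f -> v, p -> b, s -> z / V _ V: no change
surface: lmfegekamun


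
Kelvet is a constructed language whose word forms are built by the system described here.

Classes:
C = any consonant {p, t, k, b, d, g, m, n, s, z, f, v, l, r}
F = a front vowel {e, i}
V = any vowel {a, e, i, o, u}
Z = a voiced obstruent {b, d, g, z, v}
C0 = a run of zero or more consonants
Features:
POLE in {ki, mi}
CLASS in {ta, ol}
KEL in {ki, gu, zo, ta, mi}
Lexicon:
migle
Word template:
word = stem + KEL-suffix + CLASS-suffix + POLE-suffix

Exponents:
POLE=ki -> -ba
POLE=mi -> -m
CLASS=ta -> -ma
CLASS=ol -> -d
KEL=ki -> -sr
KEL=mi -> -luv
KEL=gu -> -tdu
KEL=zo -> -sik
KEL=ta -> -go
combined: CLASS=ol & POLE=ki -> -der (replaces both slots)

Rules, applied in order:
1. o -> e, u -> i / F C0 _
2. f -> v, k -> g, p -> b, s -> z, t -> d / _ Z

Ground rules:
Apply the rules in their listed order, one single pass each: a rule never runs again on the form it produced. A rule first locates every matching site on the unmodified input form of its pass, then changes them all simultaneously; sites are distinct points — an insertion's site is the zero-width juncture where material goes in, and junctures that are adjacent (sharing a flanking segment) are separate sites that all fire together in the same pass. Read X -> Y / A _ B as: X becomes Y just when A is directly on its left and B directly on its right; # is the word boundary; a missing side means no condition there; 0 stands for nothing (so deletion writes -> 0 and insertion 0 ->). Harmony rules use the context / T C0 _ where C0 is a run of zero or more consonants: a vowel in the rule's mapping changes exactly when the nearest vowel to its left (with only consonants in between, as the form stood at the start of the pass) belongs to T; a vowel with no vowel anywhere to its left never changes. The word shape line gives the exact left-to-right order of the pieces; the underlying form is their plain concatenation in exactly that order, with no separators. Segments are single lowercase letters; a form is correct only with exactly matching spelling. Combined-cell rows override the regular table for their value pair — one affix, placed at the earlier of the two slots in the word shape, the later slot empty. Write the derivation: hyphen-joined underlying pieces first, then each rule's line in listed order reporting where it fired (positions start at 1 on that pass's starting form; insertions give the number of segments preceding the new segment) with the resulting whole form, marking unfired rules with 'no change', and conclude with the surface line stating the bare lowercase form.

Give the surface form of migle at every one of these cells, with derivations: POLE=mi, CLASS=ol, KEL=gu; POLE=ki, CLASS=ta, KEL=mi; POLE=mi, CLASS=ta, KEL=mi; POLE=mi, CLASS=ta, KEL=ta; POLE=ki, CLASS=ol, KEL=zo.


cell POLE=mi, CLASS=ol, KEL=gu:
underlying: migle-tdu-d-m
1. o -> e, u -> i / F C0 _: fires at position(s) 8: migletdidm
2. f -> v, k -> g, p -> b, s -> z, t -> d / _ Z: fires at position(s) 6: migleddidm
surface: migleddidm

cell POLE=ki, CLASS=ta, KEL=mi:
underlying: migle-luv-ma-ba
1. o -> e, u -> i / F C0 _: fires at position(s) 7: miglelivmaba
2. f -> v, k -> g, p -> b, s -> z, t -> d / _ Z: no change
surface: miglelivmaba

cell POLE=mi, CLASS=ta, KEL=mi:
underlying: migle-luv-ma-m
1. o -> e, u -> i / F C0 _: fires at position(s) 7: miglelivmam
2. f -> v, k -> g, p -> b, s -> z, t -> d / _ Z: no change
surface: miglelivmam

cell POLE=mi, CLASS=ta, KEL=ta:
underlying: migle-go-ma-m
1. o -> e, u -> i / F C0 _: fires at position(s) 7: miglegemam
2. f -> v, k -> g, p -> b, s -> z, t -> d / _ Z: no change
surface: miglegemam

cell POLE=ki, CLASS=ol, KEL=zo:
underlying: migle-sik-der
1. o -> e, u -> i / F C0 _: no change
2. f -> v, k -> g, p -> b, s -> z, t -> d / _ Z: fires at position(s) 8: miglesigder
surface: miglesigder


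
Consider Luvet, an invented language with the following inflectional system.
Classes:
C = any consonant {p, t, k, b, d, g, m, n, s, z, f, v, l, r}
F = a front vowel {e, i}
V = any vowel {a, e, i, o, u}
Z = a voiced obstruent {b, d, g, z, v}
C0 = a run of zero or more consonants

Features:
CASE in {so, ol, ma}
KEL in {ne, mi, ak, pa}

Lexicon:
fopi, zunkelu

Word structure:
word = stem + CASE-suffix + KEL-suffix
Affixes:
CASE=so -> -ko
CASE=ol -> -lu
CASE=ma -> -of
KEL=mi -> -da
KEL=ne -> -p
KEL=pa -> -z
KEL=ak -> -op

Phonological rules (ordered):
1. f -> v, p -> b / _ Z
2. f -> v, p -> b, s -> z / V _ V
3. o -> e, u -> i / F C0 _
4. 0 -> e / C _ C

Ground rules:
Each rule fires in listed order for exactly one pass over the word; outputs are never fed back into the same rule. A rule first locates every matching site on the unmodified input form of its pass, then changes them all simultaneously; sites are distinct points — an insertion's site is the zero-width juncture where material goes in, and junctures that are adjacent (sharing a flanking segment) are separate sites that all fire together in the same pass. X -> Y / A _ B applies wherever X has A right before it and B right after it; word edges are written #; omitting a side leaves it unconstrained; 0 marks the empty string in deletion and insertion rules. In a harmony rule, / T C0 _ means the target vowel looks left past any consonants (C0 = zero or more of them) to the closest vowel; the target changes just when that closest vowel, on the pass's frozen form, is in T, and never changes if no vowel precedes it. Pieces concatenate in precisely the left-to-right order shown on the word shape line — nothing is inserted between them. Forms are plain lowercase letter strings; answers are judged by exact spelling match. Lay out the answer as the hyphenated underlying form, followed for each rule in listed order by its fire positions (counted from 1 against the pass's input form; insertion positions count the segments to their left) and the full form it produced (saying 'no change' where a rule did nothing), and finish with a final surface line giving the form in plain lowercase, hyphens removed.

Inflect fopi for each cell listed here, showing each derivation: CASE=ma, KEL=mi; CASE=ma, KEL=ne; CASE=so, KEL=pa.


cell CASE=ma, KEL=mi:
underlying: fopi-of-da
1. f -> v, p -> b / _ Z: fires at position(s) 6: fopiovda
2. f -> v, p -> b, s -> z / V _ V: fires at position(s) 3: fobiovda
3. o -> e, u -> i / F C0 _: fires at position(s) 5: fobievda
4. 0 -> e / C _ C: inserts after position(s) 6: fobieveda
surface: fobieveda

cell CASE=ma, KEL=ne:
underlying: fopi-of-p
1. f -> v, p -> b / _ Z: no change
2. f -> v, p -> b, s -> z / V _ V: fires at position(s) 3: fobiofp
3. o -> e, u -> i / F C0 _: fires at position(s) 5: fobiefp
4. 0 -> e / C _ C: inserts after position(s) 6: fobiefep
surface: fobiefep

cell CASE=so, KEL=pa:
underlying: fopi-ko-z
1. f -> v, p -> b / _ Z: no change
2. f -> v, p -> b, s -> z / V _ V: fires at position(s) 3: fobikoz
3. o -> e, u -> i / F C0 _: fires at position(s) 6: fobikez
4. 0 -> e / C _ C: no change
surface: fobikez


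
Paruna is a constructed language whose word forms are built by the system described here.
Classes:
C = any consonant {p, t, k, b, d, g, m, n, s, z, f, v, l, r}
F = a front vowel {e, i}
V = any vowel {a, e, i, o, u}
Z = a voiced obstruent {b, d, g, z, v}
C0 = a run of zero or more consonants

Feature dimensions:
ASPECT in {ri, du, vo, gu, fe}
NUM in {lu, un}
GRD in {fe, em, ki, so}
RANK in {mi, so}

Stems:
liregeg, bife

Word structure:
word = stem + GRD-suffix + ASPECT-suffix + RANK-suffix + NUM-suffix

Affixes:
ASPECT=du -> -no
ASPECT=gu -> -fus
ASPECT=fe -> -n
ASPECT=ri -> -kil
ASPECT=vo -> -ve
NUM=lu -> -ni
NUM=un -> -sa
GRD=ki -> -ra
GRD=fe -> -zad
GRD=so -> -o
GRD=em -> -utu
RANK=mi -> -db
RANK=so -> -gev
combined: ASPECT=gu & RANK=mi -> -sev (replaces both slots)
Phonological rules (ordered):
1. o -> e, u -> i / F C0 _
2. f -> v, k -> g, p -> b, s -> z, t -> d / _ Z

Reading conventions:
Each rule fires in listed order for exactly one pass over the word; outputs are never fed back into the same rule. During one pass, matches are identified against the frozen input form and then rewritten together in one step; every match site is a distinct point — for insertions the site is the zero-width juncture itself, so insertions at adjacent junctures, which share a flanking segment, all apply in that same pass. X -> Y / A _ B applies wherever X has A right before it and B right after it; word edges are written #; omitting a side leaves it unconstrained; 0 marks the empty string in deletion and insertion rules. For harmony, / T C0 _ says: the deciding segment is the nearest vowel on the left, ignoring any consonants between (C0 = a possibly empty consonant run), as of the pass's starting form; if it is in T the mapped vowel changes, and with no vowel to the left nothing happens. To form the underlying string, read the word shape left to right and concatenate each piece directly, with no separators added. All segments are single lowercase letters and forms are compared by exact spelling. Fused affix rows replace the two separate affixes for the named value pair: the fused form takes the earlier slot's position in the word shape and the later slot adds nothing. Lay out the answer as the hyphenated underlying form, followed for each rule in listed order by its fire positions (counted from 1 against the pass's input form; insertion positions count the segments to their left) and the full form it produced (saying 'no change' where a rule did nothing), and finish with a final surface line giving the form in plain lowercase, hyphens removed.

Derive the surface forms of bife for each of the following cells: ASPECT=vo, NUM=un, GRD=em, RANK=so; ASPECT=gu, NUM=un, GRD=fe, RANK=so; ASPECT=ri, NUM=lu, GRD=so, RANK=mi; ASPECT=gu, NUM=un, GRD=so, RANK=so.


cell ASPECT=vo, NUM=un, GRD=em, RANK=so:
underlying: bife-utu-ve-gev-sa
1. o -> e, u -> i / F C0 _: fires at position(s) 5: bifeituvegevsa
2. f -> v, k -> g, p -> b, s -> z, t -> d / _ Z: no change
surface: bifeituvegevsa

cell ASPECT=gu, NUM=un, GRD=fe, RANK=so:
underlying: bife-zad-fus-gev-sa
1. o -> e, u -> i / F C0 _: no change
2. f -> v, k -> g, p -> b, s -> z, t -> d / _ Z: fires at position(s) 10: bifezadfuzgevsa
surface: bifezadfuzgevsa

cell ASPECT=ri, NUM=lu, GRD=so, RANK=mi:
underlying: bife-o-kil-db-ni
1. o -> e, u -> i / F C0 _: fires at position(s) 5: bifeekildbni
2. f -> v, k -> g, p -> b, s -> z, t -> d / _ Z: no change
surface: bifeekildbni

cell ASPECT=gu, NUM=un, GRD=so, RANK=so:
underlying: bife-o-fus-gev-sa
1. o -> e, u -> i / F C0 _: fires at position(s) 5: bifeefusgevsa
2. f -> v, k -> g, p -> b, s -> z, t -> d / _ Z: fires at position(s) 8: bifeefuzgevsa
surface: bifeefuzgevsa


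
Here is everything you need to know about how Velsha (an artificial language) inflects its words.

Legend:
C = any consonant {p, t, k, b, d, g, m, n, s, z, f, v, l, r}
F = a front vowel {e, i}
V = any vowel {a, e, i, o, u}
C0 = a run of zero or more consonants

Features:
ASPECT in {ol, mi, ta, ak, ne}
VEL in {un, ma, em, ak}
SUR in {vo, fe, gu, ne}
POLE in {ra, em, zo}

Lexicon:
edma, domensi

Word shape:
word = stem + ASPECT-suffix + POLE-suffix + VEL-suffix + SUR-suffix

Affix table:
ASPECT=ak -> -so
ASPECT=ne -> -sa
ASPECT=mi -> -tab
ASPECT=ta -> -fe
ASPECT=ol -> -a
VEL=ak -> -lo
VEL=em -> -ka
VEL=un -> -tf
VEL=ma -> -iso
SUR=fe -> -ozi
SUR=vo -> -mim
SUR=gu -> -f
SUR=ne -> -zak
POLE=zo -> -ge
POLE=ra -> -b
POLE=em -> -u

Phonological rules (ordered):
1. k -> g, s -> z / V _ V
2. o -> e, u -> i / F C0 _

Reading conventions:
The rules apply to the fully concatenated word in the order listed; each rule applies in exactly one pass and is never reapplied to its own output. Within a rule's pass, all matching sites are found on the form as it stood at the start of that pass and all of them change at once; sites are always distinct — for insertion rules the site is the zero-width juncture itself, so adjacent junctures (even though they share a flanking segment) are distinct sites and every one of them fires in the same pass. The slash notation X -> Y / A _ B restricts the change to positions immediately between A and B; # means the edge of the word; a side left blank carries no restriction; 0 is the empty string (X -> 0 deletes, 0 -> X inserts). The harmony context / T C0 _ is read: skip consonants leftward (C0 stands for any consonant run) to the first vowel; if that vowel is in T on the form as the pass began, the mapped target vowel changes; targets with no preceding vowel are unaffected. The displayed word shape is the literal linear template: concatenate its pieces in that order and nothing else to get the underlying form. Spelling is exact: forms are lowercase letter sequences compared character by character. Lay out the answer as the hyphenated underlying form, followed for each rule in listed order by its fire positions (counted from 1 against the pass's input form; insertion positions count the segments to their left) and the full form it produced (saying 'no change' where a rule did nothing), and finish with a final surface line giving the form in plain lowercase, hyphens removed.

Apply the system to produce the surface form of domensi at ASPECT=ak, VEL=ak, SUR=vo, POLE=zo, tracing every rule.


underlying: domensi-so-ge-lo-mim
1. k -> g, s -> z / V _ V: fires at position(s) 8: domensizogelomim
2. o -> e, u -> i / F C0 _: fires at position(s) 9, 13: domensizegelemim
surface: domensizegelemim


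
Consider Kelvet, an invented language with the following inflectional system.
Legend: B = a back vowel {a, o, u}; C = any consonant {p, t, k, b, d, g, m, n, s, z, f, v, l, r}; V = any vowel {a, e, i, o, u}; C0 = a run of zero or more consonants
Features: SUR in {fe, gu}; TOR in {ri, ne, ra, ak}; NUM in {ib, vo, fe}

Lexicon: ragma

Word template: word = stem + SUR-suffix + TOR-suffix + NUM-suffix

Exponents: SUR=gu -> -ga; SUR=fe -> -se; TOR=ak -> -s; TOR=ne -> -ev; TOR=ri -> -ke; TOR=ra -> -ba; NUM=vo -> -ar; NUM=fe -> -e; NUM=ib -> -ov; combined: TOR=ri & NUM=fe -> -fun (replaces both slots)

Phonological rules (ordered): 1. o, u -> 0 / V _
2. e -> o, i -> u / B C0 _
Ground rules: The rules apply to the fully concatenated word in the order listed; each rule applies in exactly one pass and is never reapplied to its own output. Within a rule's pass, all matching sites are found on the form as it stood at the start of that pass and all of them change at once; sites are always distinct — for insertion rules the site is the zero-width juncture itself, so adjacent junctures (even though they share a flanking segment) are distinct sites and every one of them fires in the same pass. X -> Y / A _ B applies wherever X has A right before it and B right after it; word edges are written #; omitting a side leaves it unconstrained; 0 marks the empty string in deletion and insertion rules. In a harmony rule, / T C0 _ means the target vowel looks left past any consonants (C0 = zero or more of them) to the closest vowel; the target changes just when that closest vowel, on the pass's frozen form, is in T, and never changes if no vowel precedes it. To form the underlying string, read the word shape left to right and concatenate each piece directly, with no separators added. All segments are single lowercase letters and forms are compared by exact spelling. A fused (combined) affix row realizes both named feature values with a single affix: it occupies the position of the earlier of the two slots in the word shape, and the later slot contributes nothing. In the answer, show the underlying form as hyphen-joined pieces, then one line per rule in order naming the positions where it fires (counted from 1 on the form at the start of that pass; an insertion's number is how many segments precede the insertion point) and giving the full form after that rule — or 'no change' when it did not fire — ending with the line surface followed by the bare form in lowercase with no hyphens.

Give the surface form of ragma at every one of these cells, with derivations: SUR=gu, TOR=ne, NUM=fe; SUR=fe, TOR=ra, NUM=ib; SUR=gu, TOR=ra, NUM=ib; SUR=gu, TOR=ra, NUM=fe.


cell SUR=gu, TOR=ne, NUM=fe:
underlying: ragma-ga-ev-e
1. o, u -> 0 / V _: no change
2. e -> o, i -> u / B C0 _: fires at position(s) 8: ragmagaove
surface: ragmagaove

cell SUR=fe, TOR=ra, NUM=ib:
underlying: ragma-se-ba-ov
1. o, u -> 0 / V _: fires at position(s) 10: ragmasebav
2. e -> o, i -> u / B C0 _: fires at position(s) 7: ragmasobav
surface: ragmasobav

cell SUR=gu, TOR=ra, NUM=ib:
underlying: ragma-ga-ba-ov
1. o, u -> 0 / V _: fires at position(s) 10: ragmagabav
2. e -> o, i -> u / B C0 _: no change
surface: ragmagabav

cell SUR=gu, TOR=ra, NUM=fe:
underlying: ragma-ga-ba-e
1. o, u -> 0 / V _: no change
2. e -> o, i -> u / B C0 _: fires at position(s) 10: ragmagabao
surface: ragmagabao


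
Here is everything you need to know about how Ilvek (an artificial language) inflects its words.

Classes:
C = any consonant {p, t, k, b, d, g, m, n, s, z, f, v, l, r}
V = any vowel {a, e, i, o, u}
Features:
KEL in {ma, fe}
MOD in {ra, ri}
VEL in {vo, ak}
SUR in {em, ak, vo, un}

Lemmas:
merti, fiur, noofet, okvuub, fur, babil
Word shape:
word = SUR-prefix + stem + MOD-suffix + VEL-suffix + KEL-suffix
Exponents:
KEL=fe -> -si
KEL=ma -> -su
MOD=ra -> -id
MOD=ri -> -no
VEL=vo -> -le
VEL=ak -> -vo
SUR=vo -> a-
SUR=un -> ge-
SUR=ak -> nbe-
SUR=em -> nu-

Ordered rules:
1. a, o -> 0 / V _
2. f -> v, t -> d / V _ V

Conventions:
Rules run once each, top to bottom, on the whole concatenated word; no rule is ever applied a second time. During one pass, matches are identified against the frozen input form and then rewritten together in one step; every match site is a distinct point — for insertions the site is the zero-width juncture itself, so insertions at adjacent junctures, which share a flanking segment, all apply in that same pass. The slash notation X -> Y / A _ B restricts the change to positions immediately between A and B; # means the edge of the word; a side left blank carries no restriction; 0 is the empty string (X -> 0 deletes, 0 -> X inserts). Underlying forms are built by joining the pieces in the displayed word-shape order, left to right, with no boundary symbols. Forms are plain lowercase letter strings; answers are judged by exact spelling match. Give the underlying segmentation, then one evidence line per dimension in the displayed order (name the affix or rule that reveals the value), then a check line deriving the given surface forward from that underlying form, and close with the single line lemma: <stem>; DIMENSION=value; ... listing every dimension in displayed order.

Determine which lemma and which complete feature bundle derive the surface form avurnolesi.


underlying: a-fur-no-le-si
KEL=fe - signalled by the affix -si
MOD=ri - signalled by the affix -no
VEL=vo - signalled by the affix -le
SUR=vo - signalled by the affix a-
check: afurnolesi -> afurnolesi -> avurnolesi
lemma: fur; KEL=fe; MOD=ri; VEL=vo; SUR=vo


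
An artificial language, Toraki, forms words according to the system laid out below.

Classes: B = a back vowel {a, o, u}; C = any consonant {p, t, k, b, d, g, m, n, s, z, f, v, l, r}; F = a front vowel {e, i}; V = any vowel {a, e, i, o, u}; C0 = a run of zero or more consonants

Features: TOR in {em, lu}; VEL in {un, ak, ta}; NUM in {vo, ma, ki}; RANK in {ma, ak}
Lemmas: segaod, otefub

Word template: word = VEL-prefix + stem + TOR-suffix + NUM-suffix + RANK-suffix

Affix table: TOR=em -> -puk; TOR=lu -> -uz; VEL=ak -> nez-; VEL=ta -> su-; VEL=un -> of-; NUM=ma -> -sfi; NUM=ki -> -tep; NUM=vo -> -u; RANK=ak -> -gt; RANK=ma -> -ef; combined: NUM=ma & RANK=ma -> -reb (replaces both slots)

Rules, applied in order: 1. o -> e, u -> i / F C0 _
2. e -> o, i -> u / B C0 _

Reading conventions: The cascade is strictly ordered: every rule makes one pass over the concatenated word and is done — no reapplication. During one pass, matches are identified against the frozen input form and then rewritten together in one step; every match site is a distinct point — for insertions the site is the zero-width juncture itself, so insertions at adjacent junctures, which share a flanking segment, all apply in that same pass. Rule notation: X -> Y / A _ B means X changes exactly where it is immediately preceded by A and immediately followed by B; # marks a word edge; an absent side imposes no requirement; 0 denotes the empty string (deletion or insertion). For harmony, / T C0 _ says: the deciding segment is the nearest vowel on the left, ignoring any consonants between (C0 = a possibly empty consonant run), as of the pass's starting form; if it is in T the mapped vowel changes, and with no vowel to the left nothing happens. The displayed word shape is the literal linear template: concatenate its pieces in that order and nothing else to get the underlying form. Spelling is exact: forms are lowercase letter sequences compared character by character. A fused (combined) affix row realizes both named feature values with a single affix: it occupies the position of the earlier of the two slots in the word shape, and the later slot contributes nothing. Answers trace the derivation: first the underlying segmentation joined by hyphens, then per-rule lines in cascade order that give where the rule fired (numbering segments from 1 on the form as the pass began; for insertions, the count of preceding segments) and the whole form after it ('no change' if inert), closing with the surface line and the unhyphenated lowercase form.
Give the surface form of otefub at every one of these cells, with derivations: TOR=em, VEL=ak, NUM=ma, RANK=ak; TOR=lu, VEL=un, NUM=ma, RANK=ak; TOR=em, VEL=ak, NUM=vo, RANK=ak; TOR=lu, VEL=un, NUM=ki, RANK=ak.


cell TOR=em, VEL=ak, NUM=ma, RANK=ak:
underlying: nez-otefub-puk-sfi-gt
1. o -> e, u -> i / F C0 _: fires at position(s) 4, 8: nezetefibpuksfigt
2. e -> o, i -> u / B C0 _: fires at position(s) 15: nezetefibpuksfugt
surface: nezetefibpuksfugt

cell TOR=lu, VEL=un, NUM=ma, RANK=ak:
underlying: of-otefub-uz-sfi-gt
1. o -> e, u -> i / F C0 _: fires at position(s) 7: ofotefibuzsfigt
2. e -> o, i -> u / B C0 _: fires at position(s) 5, 13: ofotofibuzsfugt
surface: ofotofibuzsfugt

cell TOR=em, VEL=ak, NUM=vo, RANK=ak:
underlying: nez-otefub-puk-u-gt
1. o -> e, u -> i / F C0 _: fires at position(s) 4, 8: nezetefibpukugt
2. e -> o, i -> u / B C0 _: no change
surface: nezetefibpukugt

cell TOR=lu, VEL=un, NUM=ki, RANK=ak:
underlying: of-otefub-uz-tep-gt
1. o -> e, u -> i / F C0 _: fires at position(s) 7: ofotefibuztepgt
2. e -> o, i -> u / B C0 _: fires at position(s) 5, 12: ofotofibuztopgt
surface: ofotofibuztopgt


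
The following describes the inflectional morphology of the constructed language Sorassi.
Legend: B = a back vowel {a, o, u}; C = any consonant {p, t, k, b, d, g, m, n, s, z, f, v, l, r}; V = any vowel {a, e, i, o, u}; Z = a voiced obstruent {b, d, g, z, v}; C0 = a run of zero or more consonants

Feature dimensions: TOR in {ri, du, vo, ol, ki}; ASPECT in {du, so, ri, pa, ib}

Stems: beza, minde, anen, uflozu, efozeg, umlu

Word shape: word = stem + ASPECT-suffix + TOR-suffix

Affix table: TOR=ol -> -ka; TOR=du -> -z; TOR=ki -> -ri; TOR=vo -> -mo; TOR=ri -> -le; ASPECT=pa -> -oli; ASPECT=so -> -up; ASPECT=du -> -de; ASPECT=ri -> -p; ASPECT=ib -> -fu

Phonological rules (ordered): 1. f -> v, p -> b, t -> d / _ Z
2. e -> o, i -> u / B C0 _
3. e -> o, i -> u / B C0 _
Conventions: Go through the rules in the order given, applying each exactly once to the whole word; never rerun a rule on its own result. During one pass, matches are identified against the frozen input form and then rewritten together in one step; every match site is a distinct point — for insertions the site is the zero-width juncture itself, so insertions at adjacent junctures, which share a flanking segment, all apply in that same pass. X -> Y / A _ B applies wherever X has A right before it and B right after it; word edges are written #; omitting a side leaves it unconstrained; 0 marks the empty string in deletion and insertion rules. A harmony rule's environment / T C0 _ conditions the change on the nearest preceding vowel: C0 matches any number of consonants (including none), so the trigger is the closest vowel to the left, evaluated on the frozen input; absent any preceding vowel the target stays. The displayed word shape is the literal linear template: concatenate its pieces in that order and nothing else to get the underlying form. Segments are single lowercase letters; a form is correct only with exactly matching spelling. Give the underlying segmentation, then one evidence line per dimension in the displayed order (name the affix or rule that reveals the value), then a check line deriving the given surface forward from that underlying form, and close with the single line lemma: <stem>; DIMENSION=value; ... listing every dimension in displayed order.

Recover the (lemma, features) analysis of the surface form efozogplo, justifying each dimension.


underlying: efozeg-p-le
TOR=ri - signalled by the affix -le
ASPECT=ri - signalled by the affix -p
check: efozegple -> efozegple -> efozogple -> efozogplo
lemma: efozeg; TOR=ri; ASPECT=ri


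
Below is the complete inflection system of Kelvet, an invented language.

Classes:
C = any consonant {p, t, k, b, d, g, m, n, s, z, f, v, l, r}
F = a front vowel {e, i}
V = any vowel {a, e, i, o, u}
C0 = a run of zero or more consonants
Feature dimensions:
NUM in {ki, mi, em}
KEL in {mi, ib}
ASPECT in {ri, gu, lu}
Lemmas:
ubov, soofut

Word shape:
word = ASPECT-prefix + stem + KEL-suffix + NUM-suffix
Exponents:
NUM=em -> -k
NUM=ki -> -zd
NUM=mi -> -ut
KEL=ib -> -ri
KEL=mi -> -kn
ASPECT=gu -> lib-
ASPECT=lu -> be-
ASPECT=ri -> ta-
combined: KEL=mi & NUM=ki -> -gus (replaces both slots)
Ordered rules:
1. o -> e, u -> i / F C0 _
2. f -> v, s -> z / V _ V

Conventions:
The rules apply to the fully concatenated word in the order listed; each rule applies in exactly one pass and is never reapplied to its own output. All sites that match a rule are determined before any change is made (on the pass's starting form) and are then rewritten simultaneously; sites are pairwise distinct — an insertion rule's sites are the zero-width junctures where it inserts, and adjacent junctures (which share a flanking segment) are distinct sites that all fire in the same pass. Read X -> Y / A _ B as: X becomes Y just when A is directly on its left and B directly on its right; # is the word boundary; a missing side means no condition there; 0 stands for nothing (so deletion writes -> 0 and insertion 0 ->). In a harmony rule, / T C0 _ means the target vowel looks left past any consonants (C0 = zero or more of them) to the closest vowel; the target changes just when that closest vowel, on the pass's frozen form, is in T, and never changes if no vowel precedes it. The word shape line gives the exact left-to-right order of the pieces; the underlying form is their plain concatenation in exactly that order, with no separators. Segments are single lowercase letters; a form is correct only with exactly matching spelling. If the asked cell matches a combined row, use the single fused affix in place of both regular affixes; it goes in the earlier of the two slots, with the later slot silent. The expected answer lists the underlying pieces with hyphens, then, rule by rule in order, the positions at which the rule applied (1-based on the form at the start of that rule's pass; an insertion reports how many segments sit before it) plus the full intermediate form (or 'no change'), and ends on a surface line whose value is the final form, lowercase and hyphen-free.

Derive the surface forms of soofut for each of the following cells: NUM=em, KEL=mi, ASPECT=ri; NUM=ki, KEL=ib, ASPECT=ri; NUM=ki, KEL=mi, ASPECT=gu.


cell NUM=em, KEL=mi, ASPECT=ri:
underlying: ta-soofut-kn-k
1. o -> e, u -> i / F C0 _: no change
2. f -> v, s -> z / V _ V: fires at position(s) 3, 6: tazoovutknk
surface: tazoovutknk

cell NUM=ki, KEL=ib, ASPECT=ri:
underlying: ta-soofut-ri-zd
1. o -> e, u -> i / F C0 _: no change
2. f -> v, s -> z / V _ V: fires at position(s) 3, 6: tazoovutrizd
surface: tazoovutrizd

cell NUM=ki, KEL=mi, ASPECT=gu:
underlying: lib-soofut-gus
1. o -> e, u -> i / F C0 _: fires at position(s) 5: libseofutgus
2. f -> v, s -> z / V _ V: fires at position(s) 7: libseovutgus
surface: libseovutgus


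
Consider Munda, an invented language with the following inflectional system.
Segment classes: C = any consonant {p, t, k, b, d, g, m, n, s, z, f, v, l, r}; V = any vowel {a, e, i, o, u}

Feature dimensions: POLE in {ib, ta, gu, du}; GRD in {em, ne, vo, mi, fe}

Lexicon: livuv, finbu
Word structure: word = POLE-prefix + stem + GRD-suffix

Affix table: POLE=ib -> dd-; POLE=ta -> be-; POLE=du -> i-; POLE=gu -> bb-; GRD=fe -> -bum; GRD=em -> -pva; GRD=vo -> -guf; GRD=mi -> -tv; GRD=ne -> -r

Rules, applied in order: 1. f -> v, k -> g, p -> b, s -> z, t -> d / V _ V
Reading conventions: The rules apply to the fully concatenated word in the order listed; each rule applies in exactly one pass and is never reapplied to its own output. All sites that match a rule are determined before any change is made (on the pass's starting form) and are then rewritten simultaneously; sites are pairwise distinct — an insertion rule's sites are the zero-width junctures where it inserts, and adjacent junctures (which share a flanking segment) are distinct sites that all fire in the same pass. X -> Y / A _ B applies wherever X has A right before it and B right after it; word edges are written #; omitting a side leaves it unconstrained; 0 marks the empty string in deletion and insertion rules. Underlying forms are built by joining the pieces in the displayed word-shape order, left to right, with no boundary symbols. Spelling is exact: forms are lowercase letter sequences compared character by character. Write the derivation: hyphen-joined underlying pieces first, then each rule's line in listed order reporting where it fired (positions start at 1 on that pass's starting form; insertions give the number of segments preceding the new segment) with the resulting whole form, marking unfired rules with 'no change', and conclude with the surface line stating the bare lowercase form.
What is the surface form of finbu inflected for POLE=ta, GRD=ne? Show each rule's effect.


underlying: be-finbu-r
1. f -> v, k -> g, p -> b, s -> z, t -> d / V _ V: fires at position(s) 3: bevinbur
surface: bevinbur


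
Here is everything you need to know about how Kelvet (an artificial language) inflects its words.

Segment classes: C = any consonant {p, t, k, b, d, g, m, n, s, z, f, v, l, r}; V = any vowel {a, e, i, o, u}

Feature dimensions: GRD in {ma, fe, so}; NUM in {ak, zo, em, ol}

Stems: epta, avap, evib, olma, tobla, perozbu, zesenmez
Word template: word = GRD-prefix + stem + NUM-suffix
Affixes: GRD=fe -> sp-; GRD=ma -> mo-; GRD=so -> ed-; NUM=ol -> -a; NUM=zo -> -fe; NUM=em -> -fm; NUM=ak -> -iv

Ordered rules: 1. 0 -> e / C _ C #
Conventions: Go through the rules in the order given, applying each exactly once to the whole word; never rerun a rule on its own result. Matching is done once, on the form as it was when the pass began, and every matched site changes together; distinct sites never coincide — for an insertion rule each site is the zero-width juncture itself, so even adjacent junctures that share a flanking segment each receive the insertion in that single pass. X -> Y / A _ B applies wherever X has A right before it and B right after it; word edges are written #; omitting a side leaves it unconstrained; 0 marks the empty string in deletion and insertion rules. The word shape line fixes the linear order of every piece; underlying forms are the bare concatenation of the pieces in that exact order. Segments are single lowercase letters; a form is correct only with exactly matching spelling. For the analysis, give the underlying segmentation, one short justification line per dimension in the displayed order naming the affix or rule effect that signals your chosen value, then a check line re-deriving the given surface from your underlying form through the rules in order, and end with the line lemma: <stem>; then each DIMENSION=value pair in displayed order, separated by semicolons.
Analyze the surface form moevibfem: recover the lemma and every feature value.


underlying: mo-evib-fm
GRD=ma - signalled by the affix mo-
NUM=em - signalled by the affix -fm
check: moevibfm -> moevibfem
lemma: evib; GRD=ma; NUM=em


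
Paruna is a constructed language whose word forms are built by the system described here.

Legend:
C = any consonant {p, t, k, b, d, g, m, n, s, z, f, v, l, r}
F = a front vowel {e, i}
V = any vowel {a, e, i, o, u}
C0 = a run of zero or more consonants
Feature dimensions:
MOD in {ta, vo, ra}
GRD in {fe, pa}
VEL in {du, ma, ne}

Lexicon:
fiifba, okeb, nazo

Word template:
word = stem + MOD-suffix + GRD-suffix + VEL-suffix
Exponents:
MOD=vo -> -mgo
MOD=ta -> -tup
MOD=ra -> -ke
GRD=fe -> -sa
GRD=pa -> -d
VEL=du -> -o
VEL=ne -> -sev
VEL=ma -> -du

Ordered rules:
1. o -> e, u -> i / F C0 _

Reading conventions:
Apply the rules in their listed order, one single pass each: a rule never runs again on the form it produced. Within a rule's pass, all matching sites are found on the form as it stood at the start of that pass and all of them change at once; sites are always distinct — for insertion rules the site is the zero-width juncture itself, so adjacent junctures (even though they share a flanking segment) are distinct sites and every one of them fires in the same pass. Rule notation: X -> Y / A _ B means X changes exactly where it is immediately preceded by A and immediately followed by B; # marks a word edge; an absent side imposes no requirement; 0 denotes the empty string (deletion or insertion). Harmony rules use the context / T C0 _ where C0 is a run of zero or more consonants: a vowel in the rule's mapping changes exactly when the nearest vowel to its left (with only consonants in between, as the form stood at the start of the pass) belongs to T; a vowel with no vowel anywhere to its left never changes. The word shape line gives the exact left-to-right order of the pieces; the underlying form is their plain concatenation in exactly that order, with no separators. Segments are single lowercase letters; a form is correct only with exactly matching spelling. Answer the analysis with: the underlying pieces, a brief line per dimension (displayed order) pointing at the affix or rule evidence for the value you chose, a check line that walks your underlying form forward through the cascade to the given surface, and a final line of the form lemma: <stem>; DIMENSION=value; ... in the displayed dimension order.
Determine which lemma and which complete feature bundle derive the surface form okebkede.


underlying: okeb-ke-d-o
MOD=ra - signalled by the affix -ke
GRD=pa - signalled by the affix -d
VEL=du - signalled by the affix -o
check: okebkedo -> okebkede
lemma: okeb; MOD=ra; GRD=pa; VEL=du


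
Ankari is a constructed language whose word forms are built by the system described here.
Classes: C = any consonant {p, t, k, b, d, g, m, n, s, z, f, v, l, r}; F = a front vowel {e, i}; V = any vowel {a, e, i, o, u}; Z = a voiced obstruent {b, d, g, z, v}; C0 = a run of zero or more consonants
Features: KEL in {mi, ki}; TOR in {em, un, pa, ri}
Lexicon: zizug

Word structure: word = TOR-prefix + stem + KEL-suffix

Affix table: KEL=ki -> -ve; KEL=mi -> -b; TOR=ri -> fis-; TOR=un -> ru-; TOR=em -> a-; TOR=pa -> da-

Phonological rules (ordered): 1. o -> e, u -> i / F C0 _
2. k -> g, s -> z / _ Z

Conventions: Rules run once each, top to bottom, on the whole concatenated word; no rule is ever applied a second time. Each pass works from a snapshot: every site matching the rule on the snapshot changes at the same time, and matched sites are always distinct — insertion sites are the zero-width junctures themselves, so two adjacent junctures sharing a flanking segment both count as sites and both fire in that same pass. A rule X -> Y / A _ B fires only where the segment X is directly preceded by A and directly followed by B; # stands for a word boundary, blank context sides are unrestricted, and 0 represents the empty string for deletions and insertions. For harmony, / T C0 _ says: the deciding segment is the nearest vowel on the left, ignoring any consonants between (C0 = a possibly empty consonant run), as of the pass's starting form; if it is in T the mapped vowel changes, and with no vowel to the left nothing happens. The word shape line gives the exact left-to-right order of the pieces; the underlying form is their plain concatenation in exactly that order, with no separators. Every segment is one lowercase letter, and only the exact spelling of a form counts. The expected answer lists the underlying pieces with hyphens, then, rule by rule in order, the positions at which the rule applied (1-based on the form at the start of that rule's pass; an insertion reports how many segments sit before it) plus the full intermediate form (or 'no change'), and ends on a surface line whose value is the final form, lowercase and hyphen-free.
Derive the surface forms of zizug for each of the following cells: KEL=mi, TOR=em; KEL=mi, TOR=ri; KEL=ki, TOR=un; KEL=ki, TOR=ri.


cell KEL=mi, TOR=em:
underlying: a-zizug-b
1. o -> e, u -> i / F C0 _: fires at position(s) 5: azizigb
2. k -> g, s -> z / _ Z: no change
surface: azizigb

cell KEL=mi, TOR=ri:
underlying: fis-zizug-b
1. o -> e, u -> i / F C0 _: fires at position(s) 7: fiszizigb
2. k -> g, s -> z / _ Z: fires at position(s) 3: fizzizigb
surface: fizzizigb

cell KEL=ki, TOR=un:
underlying: ru-zizug-ve
1. o -> e, u -> i / F C0 _: fires at position(s) 6: ruzizigve
2. k -> g, s -> z / _ Z: no change
surface: ruzizigve

cell KEL=ki, TOR=ri:
underlying: fis-zizug-ve
1. o -> e, u -> i / F C0 _: fires at position(s) 7: fiszizigve
2. k -> g, s -> z / _ Z: fires at position(s) 3: fizzizigve
surface: fizzizigve
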